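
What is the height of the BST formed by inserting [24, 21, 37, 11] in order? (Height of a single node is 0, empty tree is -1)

Insertion order: [24, 21, 37, 11]
Tree (level-order array): [24, 21, 37, 11]
Compute height bottom-up (empty subtree = -1):
  height(11) = 1 + max(-1, -1) = 0
  height(21) = 1 + max(0, -1) = 1
  height(37) = 1 + max(-1, -1) = 0
  height(24) = 1 + max(1, 0) = 2
Height = 2


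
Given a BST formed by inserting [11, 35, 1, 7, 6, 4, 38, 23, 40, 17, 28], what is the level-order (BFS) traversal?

Tree insertion order: [11, 35, 1, 7, 6, 4, 38, 23, 40, 17, 28]
Tree (level-order array): [11, 1, 35, None, 7, 23, 38, 6, None, 17, 28, None, 40, 4]
BFS from the root, enqueuing left then right child of each popped node:
  queue [11] -> pop 11, enqueue [1, 35], visited so far: [11]
  queue [1, 35] -> pop 1, enqueue [7], visited so far: [11, 1]
  queue [35, 7] -> pop 35, enqueue [23, 38], visited so far: [11, 1, 35]
  queue [7, 23, 38] -> pop 7, enqueue [6], visited so far: [11, 1, 35, 7]
  queue [23, 38, 6] -> pop 23, enqueue [17, 28], visited so far: [11, 1, 35, 7, 23]
  queue [38, 6, 17, 28] -> pop 38, enqueue [40], visited so far: [11, 1, 35, 7, 23, 38]
  queue [6, 17, 28, 40] -> pop 6, enqueue [4], visited so far: [11, 1, 35, 7, 23, 38, 6]
  queue [17, 28, 40, 4] -> pop 17, enqueue [none], visited so far: [11, 1, 35, 7, 23, 38, 6, 17]
  queue [28, 40, 4] -> pop 28, enqueue [none], visited so far: [11, 1, 35, 7, 23, 38, 6, 17, 28]
  queue [40, 4] -> pop 40, enqueue [none], visited so far: [11, 1, 35, 7, 23, 38, 6, 17, 28, 40]
  queue [4] -> pop 4, enqueue [none], visited so far: [11, 1, 35, 7, 23, 38, 6, 17, 28, 40, 4]
Result: [11, 1, 35, 7, 23, 38, 6, 17, 28, 40, 4]


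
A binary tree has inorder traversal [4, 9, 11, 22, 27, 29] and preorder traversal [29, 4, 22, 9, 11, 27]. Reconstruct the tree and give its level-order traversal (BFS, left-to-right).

Inorder:  [4, 9, 11, 22, 27, 29]
Preorder: [29, 4, 22, 9, 11, 27]
Algorithm: preorder visits root first, so consume preorder in order;
for each root, split the current inorder slice at that value into
left-subtree inorder and right-subtree inorder, then recurse.
Recursive splits:
  root=29; inorder splits into left=[4, 9, 11, 22, 27], right=[]
  root=4; inorder splits into left=[], right=[9, 11, 22, 27]
  root=22; inorder splits into left=[9, 11], right=[27]
  root=9; inorder splits into left=[], right=[11]
  root=11; inorder splits into left=[], right=[]
  root=27; inorder splits into left=[], right=[]
Reconstructed level-order: [29, 4, 22, 9, 27, 11]


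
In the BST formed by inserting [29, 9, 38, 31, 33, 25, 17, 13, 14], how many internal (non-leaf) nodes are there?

Tree built from: [29, 9, 38, 31, 33, 25, 17, 13, 14]
Tree (level-order array): [29, 9, 38, None, 25, 31, None, 17, None, None, 33, 13, None, None, None, None, 14]
Rule: An internal node has at least one child.
Per-node child counts:
  node 29: 2 child(ren)
  node 9: 1 child(ren)
  node 25: 1 child(ren)
  node 17: 1 child(ren)
  node 13: 1 child(ren)
  node 14: 0 child(ren)
  node 38: 1 child(ren)
  node 31: 1 child(ren)
  node 33: 0 child(ren)
Matching nodes: [29, 9, 25, 17, 13, 38, 31]
Count of internal (non-leaf) nodes: 7


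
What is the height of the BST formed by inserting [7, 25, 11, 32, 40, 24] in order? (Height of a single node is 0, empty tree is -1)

Insertion order: [7, 25, 11, 32, 40, 24]
Tree (level-order array): [7, None, 25, 11, 32, None, 24, None, 40]
Compute height bottom-up (empty subtree = -1):
  height(24) = 1 + max(-1, -1) = 0
  height(11) = 1 + max(-1, 0) = 1
  height(40) = 1 + max(-1, -1) = 0
  height(32) = 1 + max(-1, 0) = 1
  height(25) = 1 + max(1, 1) = 2
  height(7) = 1 + max(-1, 2) = 3
Height = 3


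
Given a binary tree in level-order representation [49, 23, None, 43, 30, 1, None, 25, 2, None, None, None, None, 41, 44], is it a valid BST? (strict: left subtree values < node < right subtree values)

Level-order array: [49, 23, None, 43, 30, 1, None, 25, 2, None, None, None, None, 41, 44]
Validate using subtree bounds (lo, hi): at each node, require lo < value < hi,
then recurse left with hi=value and right with lo=value.
Preorder trace (stopping at first violation):
  at node 49 with bounds (-inf, +inf): OK
  at node 23 with bounds (-inf, 49): OK
  at node 43 with bounds (-inf, 23): VIOLATION
Node 43 violates its bound: not (-inf < 43 < 23).
Result: Not a valid BST


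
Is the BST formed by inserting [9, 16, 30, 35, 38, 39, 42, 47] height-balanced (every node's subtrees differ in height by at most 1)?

Tree (level-order array): [9, None, 16, None, 30, None, 35, None, 38, None, 39, None, 42, None, 47]
Definition: a tree is height-balanced if, at every node, |h(left) - h(right)| <= 1 (empty subtree has height -1).
Bottom-up per-node check:
  node 47: h_left=-1, h_right=-1, diff=0 [OK], height=0
  node 42: h_left=-1, h_right=0, diff=1 [OK], height=1
  node 39: h_left=-1, h_right=1, diff=2 [FAIL (|-1-1|=2 > 1)], height=2
  node 38: h_left=-1, h_right=2, diff=3 [FAIL (|-1-2|=3 > 1)], height=3
  node 35: h_left=-1, h_right=3, diff=4 [FAIL (|-1-3|=4 > 1)], height=4
  node 30: h_left=-1, h_right=4, diff=5 [FAIL (|-1-4|=5 > 1)], height=5
  node 16: h_left=-1, h_right=5, diff=6 [FAIL (|-1-5|=6 > 1)], height=6
  node 9: h_left=-1, h_right=6, diff=7 [FAIL (|-1-6|=7 > 1)], height=7
Node 39 violates the condition: |-1 - 1| = 2 > 1.
Result: Not balanced


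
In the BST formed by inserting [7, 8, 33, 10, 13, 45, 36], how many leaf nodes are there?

Tree built from: [7, 8, 33, 10, 13, 45, 36]
Tree (level-order array): [7, None, 8, None, 33, 10, 45, None, 13, 36]
Rule: A leaf has 0 children.
Per-node child counts:
  node 7: 1 child(ren)
  node 8: 1 child(ren)
  node 33: 2 child(ren)
  node 10: 1 child(ren)
  node 13: 0 child(ren)
  node 45: 1 child(ren)
  node 36: 0 child(ren)
Matching nodes: [13, 36]
Count of leaf nodes: 2


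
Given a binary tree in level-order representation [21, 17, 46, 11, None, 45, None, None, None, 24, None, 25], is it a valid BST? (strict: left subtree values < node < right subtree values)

Level-order array: [21, 17, 46, 11, None, 45, None, None, None, 24, None, 25]
Validate using subtree bounds (lo, hi): at each node, require lo < value < hi,
then recurse left with hi=value and right with lo=value.
Preorder trace (stopping at first violation):
  at node 21 with bounds (-inf, +inf): OK
  at node 17 with bounds (-inf, 21): OK
  at node 11 with bounds (-inf, 17): OK
  at node 46 with bounds (21, +inf): OK
  at node 45 with bounds (21, 46): OK
  at node 24 with bounds (21, 45): OK
  at node 25 with bounds (21, 24): VIOLATION
Node 25 violates its bound: not (21 < 25 < 24).
Result: Not a valid BST


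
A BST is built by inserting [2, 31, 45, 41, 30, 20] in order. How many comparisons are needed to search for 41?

Search path for 41: 2 -> 31 -> 45 -> 41
Found: True
Comparisons: 4


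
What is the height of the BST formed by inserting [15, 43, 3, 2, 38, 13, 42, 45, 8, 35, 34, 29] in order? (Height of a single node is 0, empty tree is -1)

Insertion order: [15, 43, 3, 2, 38, 13, 42, 45, 8, 35, 34, 29]
Tree (level-order array): [15, 3, 43, 2, 13, 38, 45, None, None, 8, None, 35, 42, None, None, None, None, 34, None, None, None, 29]
Compute height bottom-up (empty subtree = -1):
  height(2) = 1 + max(-1, -1) = 0
  height(8) = 1 + max(-1, -1) = 0
  height(13) = 1 + max(0, -1) = 1
  height(3) = 1 + max(0, 1) = 2
  height(29) = 1 + max(-1, -1) = 0
  height(34) = 1 + max(0, -1) = 1
  height(35) = 1 + max(1, -1) = 2
  height(42) = 1 + max(-1, -1) = 0
  height(38) = 1 + max(2, 0) = 3
  height(45) = 1 + max(-1, -1) = 0
  height(43) = 1 + max(3, 0) = 4
  height(15) = 1 + max(2, 4) = 5
Height = 5


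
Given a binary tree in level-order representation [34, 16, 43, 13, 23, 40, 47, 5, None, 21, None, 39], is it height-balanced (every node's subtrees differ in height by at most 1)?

Tree (level-order array): [34, 16, 43, 13, 23, 40, 47, 5, None, 21, None, 39]
Definition: a tree is height-balanced if, at every node, |h(left) - h(right)| <= 1 (empty subtree has height -1).
Bottom-up per-node check:
  node 5: h_left=-1, h_right=-1, diff=0 [OK], height=0
  node 13: h_left=0, h_right=-1, diff=1 [OK], height=1
  node 21: h_left=-1, h_right=-1, diff=0 [OK], height=0
  node 23: h_left=0, h_right=-1, diff=1 [OK], height=1
  node 16: h_left=1, h_right=1, diff=0 [OK], height=2
  node 39: h_left=-1, h_right=-1, diff=0 [OK], height=0
  node 40: h_left=0, h_right=-1, diff=1 [OK], height=1
  node 47: h_left=-1, h_right=-1, diff=0 [OK], height=0
  node 43: h_left=1, h_right=0, diff=1 [OK], height=2
  node 34: h_left=2, h_right=2, diff=0 [OK], height=3
All nodes satisfy the balance condition.
Result: Balanced


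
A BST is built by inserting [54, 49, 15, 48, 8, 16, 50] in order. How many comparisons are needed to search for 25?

Search path for 25: 54 -> 49 -> 15 -> 48 -> 16
Found: False
Comparisons: 5


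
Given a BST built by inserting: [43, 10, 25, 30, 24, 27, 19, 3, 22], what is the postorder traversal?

Tree insertion order: [43, 10, 25, 30, 24, 27, 19, 3, 22]
Tree (level-order array): [43, 10, None, 3, 25, None, None, 24, 30, 19, None, 27, None, None, 22]
Postorder traversal: [3, 22, 19, 24, 27, 30, 25, 10, 43]


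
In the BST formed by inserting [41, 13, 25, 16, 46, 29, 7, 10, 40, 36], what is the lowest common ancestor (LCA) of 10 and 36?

Tree insertion order: [41, 13, 25, 16, 46, 29, 7, 10, 40, 36]
Tree (level-order array): [41, 13, 46, 7, 25, None, None, None, 10, 16, 29, None, None, None, None, None, 40, 36]
In a BST, the LCA of p=10, q=36 is the first node v on the
root-to-leaf path with p <= v <= q (go left if both < v, right if both > v).
Walk from root:
  at 41: both 10 and 36 < 41, go left
  at 13: 10 <= 13 <= 36, this is the LCA
LCA = 13


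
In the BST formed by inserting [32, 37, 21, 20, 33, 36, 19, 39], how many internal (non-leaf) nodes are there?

Tree built from: [32, 37, 21, 20, 33, 36, 19, 39]
Tree (level-order array): [32, 21, 37, 20, None, 33, 39, 19, None, None, 36]
Rule: An internal node has at least one child.
Per-node child counts:
  node 32: 2 child(ren)
  node 21: 1 child(ren)
  node 20: 1 child(ren)
  node 19: 0 child(ren)
  node 37: 2 child(ren)
  node 33: 1 child(ren)
  node 36: 0 child(ren)
  node 39: 0 child(ren)
Matching nodes: [32, 21, 20, 37, 33]
Count of internal (non-leaf) nodes: 5


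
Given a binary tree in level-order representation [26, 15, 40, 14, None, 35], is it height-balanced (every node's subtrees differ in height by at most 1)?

Tree (level-order array): [26, 15, 40, 14, None, 35]
Definition: a tree is height-balanced if, at every node, |h(left) - h(right)| <= 1 (empty subtree has height -1).
Bottom-up per-node check:
  node 14: h_left=-1, h_right=-1, diff=0 [OK], height=0
  node 15: h_left=0, h_right=-1, diff=1 [OK], height=1
  node 35: h_left=-1, h_right=-1, diff=0 [OK], height=0
  node 40: h_left=0, h_right=-1, diff=1 [OK], height=1
  node 26: h_left=1, h_right=1, diff=0 [OK], height=2
All nodes satisfy the balance condition.
Result: Balanced


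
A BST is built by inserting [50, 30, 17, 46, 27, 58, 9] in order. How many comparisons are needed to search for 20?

Search path for 20: 50 -> 30 -> 17 -> 27
Found: False
Comparisons: 4


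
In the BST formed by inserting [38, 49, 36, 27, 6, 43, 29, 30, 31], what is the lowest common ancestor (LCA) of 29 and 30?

Tree insertion order: [38, 49, 36, 27, 6, 43, 29, 30, 31]
Tree (level-order array): [38, 36, 49, 27, None, 43, None, 6, 29, None, None, None, None, None, 30, None, 31]
In a BST, the LCA of p=29, q=30 is the first node v on the
root-to-leaf path with p <= v <= q (go left if both < v, right if both > v).
Walk from root:
  at 38: both 29 and 30 < 38, go left
  at 36: both 29 and 30 < 36, go left
  at 27: both 29 and 30 > 27, go right
  at 29: 29 <= 29 <= 30, this is the LCA
LCA = 29


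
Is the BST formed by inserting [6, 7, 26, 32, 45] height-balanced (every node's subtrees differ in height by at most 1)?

Tree (level-order array): [6, None, 7, None, 26, None, 32, None, 45]
Definition: a tree is height-balanced if, at every node, |h(left) - h(right)| <= 1 (empty subtree has height -1).
Bottom-up per-node check:
  node 45: h_left=-1, h_right=-1, diff=0 [OK], height=0
  node 32: h_left=-1, h_right=0, diff=1 [OK], height=1
  node 26: h_left=-1, h_right=1, diff=2 [FAIL (|-1-1|=2 > 1)], height=2
  node 7: h_left=-1, h_right=2, diff=3 [FAIL (|-1-2|=3 > 1)], height=3
  node 6: h_left=-1, h_right=3, diff=4 [FAIL (|-1-3|=4 > 1)], height=4
Node 26 violates the condition: |-1 - 1| = 2 > 1.
Result: Not balanced


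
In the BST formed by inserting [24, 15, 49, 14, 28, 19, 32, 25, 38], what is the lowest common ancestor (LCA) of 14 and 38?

Tree insertion order: [24, 15, 49, 14, 28, 19, 32, 25, 38]
Tree (level-order array): [24, 15, 49, 14, 19, 28, None, None, None, None, None, 25, 32, None, None, None, 38]
In a BST, the LCA of p=14, q=38 is the first node v on the
root-to-leaf path with p <= v <= q (go left if both < v, right if both > v).
Walk from root:
  at 24: 14 <= 24 <= 38, this is the LCA
LCA = 24


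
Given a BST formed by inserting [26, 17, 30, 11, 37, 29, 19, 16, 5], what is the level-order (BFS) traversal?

Tree insertion order: [26, 17, 30, 11, 37, 29, 19, 16, 5]
Tree (level-order array): [26, 17, 30, 11, 19, 29, 37, 5, 16]
BFS from the root, enqueuing left then right child of each popped node:
  queue [26] -> pop 26, enqueue [17, 30], visited so far: [26]
  queue [17, 30] -> pop 17, enqueue [11, 19], visited so far: [26, 17]
  queue [30, 11, 19] -> pop 30, enqueue [29, 37], visited so far: [26, 17, 30]
  queue [11, 19, 29, 37] -> pop 11, enqueue [5, 16], visited so far: [26, 17, 30, 11]
  queue [19, 29, 37, 5, 16] -> pop 19, enqueue [none], visited so far: [26, 17, 30, 11, 19]
  queue [29, 37, 5, 16] -> pop 29, enqueue [none], visited so far: [26, 17, 30, 11, 19, 29]
  queue [37, 5, 16] -> pop 37, enqueue [none], visited so far: [26, 17, 30, 11, 19, 29, 37]
  queue [5, 16] -> pop 5, enqueue [none], visited so far: [26, 17, 30, 11, 19, 29, 37, 5]
  queue [16] -> pop 16, enqueue [none], visited so far: [26, 17, 30, 11, 19, 29, 37, 5, 16]
Result: [26, 17, 30, 11, 19, 29, 37, 5, 16]


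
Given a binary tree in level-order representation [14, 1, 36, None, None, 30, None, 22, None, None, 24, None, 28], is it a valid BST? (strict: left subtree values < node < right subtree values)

Level-order array: [14, 1, 36, None, None, 30, None, 22, None, None, 24, None, 28]
Validate using subtree bounds (lo, hi): at each node, require lo < value < hi,
then recurse left with hi=value and right with lo=value.
Preorder trace (stopping at first violation):
  at node 14 with bounds (-inf, +inf): OK
  at node 1 with bounds (-inf, 14): OK
  at node 36 with bounds (14, +inf): OK
  at node 30 with bounds (14, 36): OK
  at node 22 with bounds (14, 30): OK
  at node 24 with bounds (22, 30): OK
  at node 28 with bounds (24, 30): OK
No violation found at any node.
Result: Valid BST


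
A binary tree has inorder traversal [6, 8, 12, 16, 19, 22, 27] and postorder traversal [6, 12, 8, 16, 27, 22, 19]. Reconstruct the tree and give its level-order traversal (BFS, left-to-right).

Inorder:   [6, 8, 12, 16, 19, 22, 27]
Postorder: [6, 12, 8, 16, 27, 22, 19]
Algorithm: postorder visits root last, so walk postorder right-to-left;
each value is the root of the current inorder slice — split it at that
value, recurse on the right subtree first, then the left.
Recursive splits:
  root=19; inorder splits into left=[6, 8, 12, 16], right=[22, 27]
  root=22; inorder splits into left=[], right=[27]
  root=27; inorder splits into left=[], right=[]
  root=16; inorder splits into left=[6, 8, 12], right=[]
  root=8; inorder splits into left=[6], right=[12]
  root=12; inorder splits into left=[], right=[]
  root=6; inorder splits into left=[], right=[]
Reconstructed level-order: [19, 16, 22, 8, 27, 6, 12]


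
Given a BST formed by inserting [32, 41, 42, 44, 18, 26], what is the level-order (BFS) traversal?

Tree insertion order: [32, 41, 42, 44, 18, 26]
Tree (level-order array): [32, 18, 41, None, 26, None, 42, None, None, None, 44]
BFS from the root, enqueuing left then right child of each popped node:
  queue [32] -> pop 32, enqueue [18, 41], visited so far: [32]
  queue [18, 41] -> pop 18, enqueue [26], visited so far: [32, 18]
  queue [41, 26] -> pop 41, enqueue [42], visited so far: [32, 18, 41]
  queue [26, 42] -> pop 26, enqueue [none], visited so far: [32, 18, 41, 26]
  queue [42] -> pop 42, enqueue [44], visited so far: [32, 18, 41, 26, 42]
  queue [44] -> pop 44, enqueue [none], visited so far: [32, 18, 41, 26, 42, 44]
Result: [32, 18, 41, 26, 42, 44]


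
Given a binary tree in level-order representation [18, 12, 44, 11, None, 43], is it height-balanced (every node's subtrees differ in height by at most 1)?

Tree (level-order array): [18, 12, 44, 11, None, 43]
Definition: a tree is height-balanced if, at every node, |h(left) - h(right)| <= 1 (empty subtree has height -1).
Bottom-up per-node check:
  node 11: h_left=-1, h_right=-1, diff=0 [OK], height=0
  node 12: h_left=0, h_right=-1, diff=1 [OK], height=1
  node 43: h_left=-1, h_right=-1, diff=0 [OK], height=0
  node 44: h_left=0, h_right=-1, diff=1 [OK], height=1
  node 18: h_left=1, h_right=1, diff=0 [OK], height=2
All nodes satisfy the balance condition.
Result: Balanced


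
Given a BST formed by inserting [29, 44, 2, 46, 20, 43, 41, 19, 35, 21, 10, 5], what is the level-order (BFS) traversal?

Tree insertion order: [29, 44, 2, 46, 20, 43, 41, 19, 35, 21, 10, 5]
Tree (level-order array): [29, 2, 44, None, 20, 43, 46, 19, 21, 41, None, None, None, 10, None, None, None, 35, None, 5]
BFS from the root, enqueuing left then right child of each popped node:
  queue [29] -> pop 29, enqueue [2, 44], visited so far: [29]
  queue [2, 44] -> pop 2, enqueue [20], visited so far: [29, 2]
  queue [44, 20] -> pop 44, enqueue [43, 46], visited so far: [29, 2, 44]
  queue [20, 43, 46] -> pop 20, enqueue [19, 21], visited so far: [29, 2, 44, 20]
  queue [43, 46, 19, 21] -> pop 43, enqueue [41], visited so far: [29, 2, 44, 20, 43]
  queue [46, 19, 21, 41] -> pop 46, enqueue [none], visited so far: [29, 2, 44, 20, 43, 46]
  queue [19, 21, 41] -> pop 19, enqueue [10], visited so far: [29, 2, 44, 20, 43, 46, 19]
  queue [21, 41, 10] -> pop 21, enqueue [none], visited so far: [29, 2, 44, 20, 43, 46, 19, 21]
  queue [41, 10] -> pop 41, enqueue [35], visited so far: [29, 2, 44, 20, 43, 46, 19, 21, 41]
  queue [10, 35] -> pop 10, enqueue [5], visited so far: [29, 2, 44, 20, 43, 46, 19, 21, 41, 10]
  queue [35, 5] -> pop 35, enqueue [none], visited so far: [29, 2, 44, 20, 43, 46, 19, 21, 41, 10, 35]
  queue [5] -> pop 5, enqueue [none], visited so far: [29, 2, 44, 20, 43, 46, 19, 21, 41, 10, 35, 5]
Result: [29, 2, 44, 20, 43, 46, 19, 21, 41, 10, 35, 5]


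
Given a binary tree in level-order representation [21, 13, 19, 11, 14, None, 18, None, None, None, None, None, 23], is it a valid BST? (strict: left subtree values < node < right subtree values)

Level-order array: [21, 13, 19, 11, 14, None, 18, None, None, None, None, None, 23]
Validate using subtree bounds (lo, hi): at each node, require lo < value < hi,
then recurse left with hi=value and right with lo=value.
Preorder trace (stopping at first violation):
  at node 21 with bounds (-inf, +inf): OK
  at node 13 with bounds (-inf, 21): OK
  at node 11 with bounds (-inf, 13): OK
  at node 14 with bounds (13, 21): OK
  at node 19 with bounds (21, +inf): VIOLATION
Node 19 violates its bound: not (21 < 19 < +inf).
Result: Not a valid BST


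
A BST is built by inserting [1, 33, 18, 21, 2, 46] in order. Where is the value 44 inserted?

Starting tree (level order): [1, None, 33, 18, 46, 2, 21]
Insertion path: 1 -> 33 -> 46
Result: insert 44 as left child of 46
Final tree (level order): [1, None, 33, 18, 46, 2, 21, 44]


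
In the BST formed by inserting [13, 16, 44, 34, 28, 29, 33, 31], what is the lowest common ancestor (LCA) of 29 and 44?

Tree insertion order: [13, 16, 44, 34, 28, 29, 33, 31]
Tree (level-order array): [13, None, 16, None, 44, 34, None, 28, None, None, 29, None, 33, 31]
In a BST, the LCA of p=29, q=44 is the first node v on the
root-to-leaf path with p <= v <= q (go left if both < v, right if both > v).
Walk from root:
  at 13: both 29 and 44 > 13, go right
  at 16: both 29 and 44 > 16, go right
  at 44: 29 <= 44 <= 44, this is the LCA
LCA = 44


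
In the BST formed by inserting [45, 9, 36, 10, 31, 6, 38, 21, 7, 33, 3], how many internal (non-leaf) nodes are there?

Tree built from: [45, 9, 36, 10, 31, 6, 38, 21, 7, 33, 3]
Tree (level-order array): [45, 9, None, 6, 36, 3, 7, 10, 38, None, None, None, None, None, 31, None, None, 21, 33]
Rule: An internal node has at least one child.
Per-node child counts:
  node 45: 1 child(ren)
  node 9: 2 child(ren)
  node 6: 2 child(ren)
  node 3: 0 child(ren)
  node 7: 0 child(ren)
  node 36: 2 child(ren)
  node 10: 1 child(ren)
  node 31: 2 child(ren)
  node 21: 0 child(ren)
  node 33: 0 child(ren)
  node 38: 0 child(ren)
Matching nodes: [45, 9, 6, 36, 10, 31]
Count of internal (non-leaf) nodes: 6


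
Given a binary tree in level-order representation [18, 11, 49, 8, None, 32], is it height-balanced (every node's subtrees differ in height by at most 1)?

Tree (level-order array): [18, 11, 49, 8, None, 32]
Definition: a tree is height-balanced if, at every node, |h(left) - h(right)| <= 1 (empty subtree has height -1).
Bottom-up per-node check:
  node 8: h_left=-1, h_right=-1, diff=0 [OK], height=0
  node 11: h_left=0, h_right=-1, diff=1 [OK], height=1
  node 32: h_left=-1, h_right=-1, diff=0 [OK], height=0
  node 49: h_left=0, h_right=-1, diff=1 [OK], height=1
  node 18: h_left=1, h_right=1, diff=0 [OK], height=2
All nodes satisfy the balance condition.
Result: Balanced


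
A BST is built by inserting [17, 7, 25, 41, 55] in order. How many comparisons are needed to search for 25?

Search path for 25: 17 -> 25
Found: True
Comparisons: 2


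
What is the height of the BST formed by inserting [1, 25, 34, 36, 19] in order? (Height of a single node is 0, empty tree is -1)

Insertion order: [1, 25, 34, 36, 19]
Tree (level-order array): [1, None, 25, 19, 34, None, None, None, 36]
Compute height bottom-up (empty subtree = -1):
  height(19) = 1 + max(-1, -1) = 0
  height(36) = 1 + max(-1, -1) = 0
  height(34) = 1 + max(-1, 0) = 1
  height(25) = 1 + max(0, 1) = 2
  height(1) = 1 + max(-1, 2) = 3
Height = 3


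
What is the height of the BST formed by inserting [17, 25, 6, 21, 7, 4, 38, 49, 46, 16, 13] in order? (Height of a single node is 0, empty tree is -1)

Insertion order: [17, 25, 6, 21, 7, 4, 38, 49, 46, 16, 13]
Tree (level-order array): [17, 6, 25, 4, 7, 21, 38, None, None, None, 16, None, None, None, 49, 13, None, 46]
Compute height bottom-up (empty subtree = -1):
  height(4) = 1 + max(-1, -1) = 0
  height(13) = 1 + max(-1, -1) = 0
  height(16) = 1 + max(0, -1) = 1
  height(7) = 1 + max(-1, 1) = 2
  height(6) = 1 + max(0, 2) = 3
  height(21) = 1 + max(-1, -1) = 0
  height(46) = 1 + max(-1, -1) = 0
  height(49) = 1 + max(0, -1) = 1
  height(38) = 1 + max(-1, 1) = 2
  height(25) = 1 + max(0, 2) = 3
  height(17) = 1 + max(3, 3) = 4
Height = 4


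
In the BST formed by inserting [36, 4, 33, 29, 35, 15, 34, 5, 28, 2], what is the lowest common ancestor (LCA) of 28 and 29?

Tree insertion order: [36, 4, 33, 29, 35, 15, 34, 5, 28, 2]
Tree (level-order array): [36, 4, None, 2, 33, None, None, 29, 35, 15, None, 34, None, 5, 28]
In a BST, the LCA of p=28, q=29 is the first node v on the
root-to-leaf path with p <= v <= q (go left if both < v, right if both > v).
Walk from root:
  at 36: both 28 and 29 < 36, go left
  at 4: both 28 and 29 > 4, go right
  at 33: both 28 and 29 < 33, go left
  at 29: 28 <= 29 <= 29, this is the LCA
LCA = 29


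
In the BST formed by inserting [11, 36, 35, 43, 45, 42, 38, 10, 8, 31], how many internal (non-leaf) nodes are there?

Tree built from: [11, 36, 35, 43, 45, 42, 38, 10, 8, 31]
Tree (level-order array): [11, 10, 36, 8, None, 35, 43, None, None, 31, None, 42, 45, None, None, 38]
Rule: An internal node has at least one child.
Per-node child counts:
  node 11: 2 child(ren)
  node 10: 1 child(ren)
  node 8: 0 child(ren)
  node 36: 2 child(ren)
  node 35: 1 child(ren)
  node 31: 0 child(ren)
  node 43: 2 child(ren)
  node 42: 1 child(ren)
  node 38: 0 child(ren)
  node 45: 0 child(ren)
Matching nodes: [11, 10, 36, 35, 43, 42]
Count of internal (non-leaf) nodes: 6


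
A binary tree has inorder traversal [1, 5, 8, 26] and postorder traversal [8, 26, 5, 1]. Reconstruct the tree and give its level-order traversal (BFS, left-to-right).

Inorder:   [1, 5, 8, 26]
Postorder: [8, 26, 5, 1]
Algorithm: postorder visits root last, so walk postorder right-to-left;
each value is the root of the current inorder slice — split it at that
value, recurse on the right subtree first, then the left.
Recursive splits:
  root=1; inorder splits into left=[], right=[5, 8, 26]
  root=5; inorder splits into left=[], right=[8, 26]
  root=26; inorder splits into left=[8], right=[]
  root=8; inorder splits into left=[], right=[]
Reconstructed level-order: [1, 5, 26, 8]


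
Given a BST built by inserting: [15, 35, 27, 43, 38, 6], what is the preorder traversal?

Tree insertion order: [15, 35, 27, 43, 38, 6]
Tree (level-order array): [15, 6, 35, None, None, 27, 43, None, None, 38]
Preorder traversal: [15, 6, 35, 27, 43, 38]


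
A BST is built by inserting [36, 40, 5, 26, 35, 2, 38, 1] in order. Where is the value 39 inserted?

Starting tree (level order): [36, 5, 40, 2, 26, 38, None, 1, None, None, 35]
Insertion path: 36 -> 40 -> 38
Result: insert 39 as right child of 38
Final tree (level order): [36, 5, 40, 2, 26, 38, None, 1, None, None, 35, None, 39]


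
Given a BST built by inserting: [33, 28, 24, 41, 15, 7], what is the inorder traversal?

Tree insertion order: [33, 28, 24, 41, 15, 7]
Tree (level-order array): [33, 28, 41, 24, None, None, None, 15, None, 7]
Inorder traversal: [7, 15, 24, 28, 33, 41]


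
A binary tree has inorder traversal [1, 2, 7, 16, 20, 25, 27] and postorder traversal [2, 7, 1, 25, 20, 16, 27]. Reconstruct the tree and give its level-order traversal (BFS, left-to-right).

Inorder:   [1, 2, 7, 16, 20, 25, 27]
Postorder: [2, 7, 1, 25, 20, 16, 27]
Algorithm: postorder visits root last, so walk postorder right-to-left;
each value is the root of the current inorder slice — split it at that
value, recurse on the right subtree first, then the left.
Recursive splits:
  root=27; inorder splits into left=[1, 2, 7, 16, 20, 25], right=[]
  root=16; inorder splits into left=[1, 2, 7], right=[20, 25]
  root=20; inorder splits into left=[], right=[25]
  root=25; inorder splits into left=[], right=[]
  root=1; inorder splits into left=[], right=[2, 7]
  root=7; inorder splits into left=[2], right=[]
  root=2; inorder splits into left=[], right=[]
Reconstructed level-order: [27, 16, 1, 20, 7, 25, 2]


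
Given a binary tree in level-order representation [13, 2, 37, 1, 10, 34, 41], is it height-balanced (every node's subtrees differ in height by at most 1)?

Tree (level-order array): [13, 2, 37, 1, 10, 34, 41]
Definition: a tree is height-balanced if, at every node, |h(left) - h(right)| <= 1 (empty subtree has height -1).
Bottom-up per-node check:
  node 1: h_left=-1, h_right=-1, diff=0 [OK], height=0
  node 10: h_left=-1, h_right=-1, diff=0 [OK], height=0
  node 2: h_left=0, h_right=0, diff=0 [OK], height=1
  node 34: h_left=-1, h_right=-1, diff=0 [OK], height=0
  node 41: h_left=-1, h_right=-1, diff=0 [OK], height=0
  node 37: h_left=0, h_right=0, diff=0 [OK], height=1
  node 13: h_left=1, h_right=1, diff=0 [OK], height=2
All nodes satisfy the balance condition.
Result: Balanced


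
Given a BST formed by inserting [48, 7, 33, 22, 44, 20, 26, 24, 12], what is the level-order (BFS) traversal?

Tree insertion order: [48, 7, 33, 22, 44, 20, 26, 24, 12]
Tree (level-order array): [48, 7, None, None, 33, 22, 44, 20, 26, None, None, 12, None, 24]
BFS from the root, enqueuing left then right child of each popped node:
  queue [48] -> pop 48, enqueue [7], visited so far: [48]
  queue [7] -> pop 7, enqueue [33], visited so far: [48, 7]
  queue [33] -> pop 33, enqueue [22, 44], visited so far: [48, 7, 33]
  queue [22, 44] -> pop 22, enqueue [20, 26], visited so far: [48, 7, 33, 22]
  queue [44, 20, 26] -> pop 44, enqueue [none], visited so far: [48, 7, 33, 22, 44]
  queue [20, 26] -> pop 20, enqueue [12], visited so far: [48, 7, 33, 22, 44, 20]
  queue [26, 12] -> pop 26, enqueue [24], visited so far: [48, 7, 33, 22, 44, 20, 26]
  queue [12, 24] -> pop 12, enqueue [none], visited so far: [48, 7, 33, 22, 44, 20, 26, 12]
  queue [24] -> pop 24, enqueue [none], visited so far: [48, 7, 33, 22, 44, 20, 26, 12, 24]
Result: [48, 7, 33, 22, 44, 20, 26, 12, 24]


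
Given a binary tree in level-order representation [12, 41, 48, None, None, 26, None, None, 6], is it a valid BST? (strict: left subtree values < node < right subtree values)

Level-order array: [12, 41, 48, None, None, 26, None, None, 6]
Validate using subtree bounds (lo, hi): at each node, require lo < value < hi,
then recurse left with hi=value and right with lo=value.
Preorder trace (stopping at first violation):
  at node 12 with bounds (-inf, +inf): OK
  at node 41 with bounds (-inf, 12): VIOLATION
Node 41 violates its bound: not (-inf < 41 < 12).
Result: Not a valid BST


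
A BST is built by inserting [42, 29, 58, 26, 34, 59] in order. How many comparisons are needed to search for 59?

Search path for 59: 42 -> 58 -> 59
Found: True
Comparisons: 3


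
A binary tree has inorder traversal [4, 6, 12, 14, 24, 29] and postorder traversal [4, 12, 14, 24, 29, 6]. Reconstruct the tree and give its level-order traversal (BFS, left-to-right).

Inorder:   [4, 6, 12, 14, 24, 29]
Postorder: [4, 12, 14, 24, 29, 6]
Algorithm: postorder visits root last, so walk postorder right-to-left;
each value is the root of the current inorder slice — split it at that
value, recurse on the right subtree first, then the left.
Recursive splits:
  root=6; inorder splits into left=[4], right=[12, 14, 24, 29]
  root=29; inorder splits into left=[12, 14, 24], right=[]
  root=24; inorder splits into left=[12, 14], right=[]
  root=14; inorder splits into left=[12], right=[]
  root=12; inorder splits into left=[], right=[]
  root=4; inorder splits into left=[], right=[]
Reconstructed level-order: [6, 4, 29, 24, 14, 12]


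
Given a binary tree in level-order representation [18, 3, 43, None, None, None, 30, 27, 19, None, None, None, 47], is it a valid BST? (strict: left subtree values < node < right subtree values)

Level-order array: [18, 3, 43, None, None, None, 30, 27, 19, None, None, None, 47]
Validate using subtree bounds (lo, hi): at each node, require lo < value < hi,
then recurse left with hi=value and right with lo=value.
Preorder trace (stopping at first violation):
  at node 18 with bounds (-inf, +inf): OK
  at node 3 with bounds (-inf, 18): OK
  at node 43 with bounds (18, +inf): OK
  at node 30 with bounds (43, +inf): VIOLATION
Node 30 violates its bound: not (43 < 30 < +inf).
Result: Not a valid BST


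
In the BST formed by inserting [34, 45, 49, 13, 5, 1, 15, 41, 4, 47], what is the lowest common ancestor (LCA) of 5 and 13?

Tree insertion order: [34, 45, 49, 13, 5, 1, 15, 41, 4, 47]
Tree (level-order array): [34, 13, 45, 5, 15, 41, 49, 1, None, None, None, None, None, 47, None, None, 4]
In a BST, the LCA of p=5, q=13 is the first node v on the
root-to-leaf path with p <= v <= q (go left if both < v, right if both > v).
Walk from root:
  at 34: both 5 and 13 < 34, go left
  at 13: 5 <= 13 <= 13, this is the LCA
LCA = 13


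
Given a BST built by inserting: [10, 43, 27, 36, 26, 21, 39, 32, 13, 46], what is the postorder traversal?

Tree insertion order: [10, 43, 27, 36, 26, 21, 39, 32, 13, 46]
Tree (level-order array): [10, None, 43, 27, 46, 26, 36, None, None, 21, None, 32, 39, 13]
Postorder traversal: [13, 21, 26, 32, 39, 36, 27, 46, 43, 10]


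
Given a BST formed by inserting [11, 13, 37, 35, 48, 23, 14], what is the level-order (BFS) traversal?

Tree insertion order: [11, 13, 37, 35, 48, 23, 14]
Tree (level-order array): [11, None, 13, None, 37, 35, 48, 23, None, None, None, 14]
BFS from the root, enqueuing left then right child of each popped node:
  queue [11] -> pop 11, enqueue [13], visited so far: [11]
  queue [13] -> pop 13, enqueue [37], visited so far: [11, 13]
  queue [37] -> pop 37, enqueue [35, 48], visited so far: [11, 13, 37]
  queue [35, 48] -> pop 35, enqueue [23], visited so far: [11, 13, 37, 35]
  queue [48, 23] -> pop 48, enqueue [none], visited so far: [11, 13, 37, 35, 48]
  queue [23] -> pop 23, enqueue [14], visited so far: [11, 13, 37, 35, 48, 23]
  queue [14] -> pop 14, enqueue [none], visited so far: [11, 13, 37, 35, 48, 23, 14]
Result: [11, 13, 37, 35, 48, 23, 14]


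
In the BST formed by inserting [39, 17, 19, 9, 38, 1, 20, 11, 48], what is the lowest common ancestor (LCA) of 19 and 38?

Tree insertion order: [39, 17, 19, 9, 38, 1, 20, 11, 48]
Tree (level-order array): [39, 17, 48, 9, 19, None, None, 1, 11, None, 38, None, None, None, None, 20]
In a BST, the LCA of p=19, q=38 is the first node v on the
root-to-leaf path with p <= v <= q (go left if both < v, right if both > v).
Walk from root:
  at 39: both 19 and 38 < 39, go left
  at 17: both 19 and 38 > 17, go right
  at 19: 19 <= 19 <= 38, this is the LCA
LCA = 19


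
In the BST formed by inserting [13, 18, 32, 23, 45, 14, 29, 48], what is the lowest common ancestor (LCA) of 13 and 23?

Tree insertion order: [13, 18, 32, 23, 45, 14, 29, 48]
Tree (level-order array): [13, None, 18, 14, 32, None, None, 23, 45, None, 29, None, 48]
In a BST, the LCA of p=13, q=23 is the first node v on the
root-to-leaf path with p <= v <= q (go left if both < v, right if both > v).
Walk from root:
  at 13: 13 <= 13 <= 23, this is the LCA
LCA = 13


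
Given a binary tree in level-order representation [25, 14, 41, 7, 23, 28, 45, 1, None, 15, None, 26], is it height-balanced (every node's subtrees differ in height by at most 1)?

Tree (level-order array): [25, 14, 41, 7, 23, 28, 45, 1, None, 15, None, 26]
Definition: a tree is height-balanced if, at every node, |h(left) - h(right)| <= 1 (empty subtree has height -1).
Bottom-up per-node check:
  node 1: h_left=-1, h_right=-1, diff=0 [OK], height=0
  node 7: h_left=0, h_right=-1, diff=1 [OK], height=1
  node 15: h_left=-1, h_right=-1, diff=0 [OK], height=0
  node 23: h_left=0, h_right=-1, diff=1 [OK], height=1
  node 14: h_left=1, h_right=1, diff=0 [OK], height=2
  node 26: h_left=-1, h_right=-1, diff=0 [OK], height=0
  node 28: h_left=0, h_right=-1, diff=1 [OK], height=1
  node 45: h_left=-1, h_right=-1, diff=0 [OK], height=0
  node 41: h_left=1, h_right=0, diff=1 [OK], height=2
  node 25: h_left=2, h_right=2, diff=0 [OK], height=3
All nodes satisfy the balance condition.
Result: Balanced


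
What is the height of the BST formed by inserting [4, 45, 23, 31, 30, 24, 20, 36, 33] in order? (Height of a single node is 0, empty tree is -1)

Insertion order: [4, 45, 23, 31, 30, 24, 20, 36, 33]
Tree (level-order array): [4, None, 45, 23, None, 20, 31, None, None, 30, 36, 24, None, 33]
Compute height bottom-up (empty subtree = -1):
  height(20) = 1 + max(-1, -1) = 0
  height(24) = 1 + max(-1, -1) = 0
  height(30) = 1 + max(0, -1) = 1
  height(33) = 1 + max(-1, -1) = 0
  height(36) = 1 + max(0, -1) = 1
  height(31) = 1 + max(1, 1) = 2
  height(23) = 1 + max(0, 2) = 3
  height(45) = 1 + max(3, -1) = 4
  height(4) = 1 + max(-1, 4) = 5
Height = 5


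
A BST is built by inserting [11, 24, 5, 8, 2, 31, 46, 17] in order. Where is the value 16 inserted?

Starting tree (level order): [11, 5, 24, 2, 8, 17, 31, None, None, None, None, None, None, None, 46]
Insertion path: 11 -> 24 -> 17
Result: insert 16 as left child of 17
Final tree (level order): [11, 5, 24, 2, 8, 17, 31, None, None, None, None, 16, None, None, 46]


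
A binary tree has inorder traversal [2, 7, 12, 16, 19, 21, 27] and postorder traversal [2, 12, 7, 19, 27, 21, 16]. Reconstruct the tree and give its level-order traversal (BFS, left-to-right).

Inorder:   [2, 7, 12, 16, 19, 21, 27]
Postorder: [2, 12, 7, 19, 27, 21, 16]
Algorithm: postorder visits root last, so walk postorder right-to-left;
each value is the root of the current inorder slice — split it at that
value, recurse on the right subtree first, then the left.
Recursive splits:
  root=16; inorder splits into left=[2, 7, 12], right=[19, 21, 27]
  root=21; inorder splits into left=[19], right=[27]
  root=27; inorder splits into left=[], right=[]
  root=19; inorder splits into left=[], right=[]
  root=7; inorder splits into left=[2], right=[12]
  root=12; inorder splits into left=[], right=[]
  root=2; inorder splits into left=[], right=[]
Reconstructed level-order: [16, 7, 21, 2, 12, 19, 27]


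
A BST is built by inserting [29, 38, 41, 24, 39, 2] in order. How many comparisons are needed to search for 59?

Search path for 59: 29 -> 38 -> 41
Found: False
Comparisons: 3


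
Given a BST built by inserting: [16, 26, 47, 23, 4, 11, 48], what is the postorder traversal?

Tree insertion order: [16, 26, 47, 23, 4, 11, 48]
Tree (level-order array): [16, 4, 26, None, 11, 23, 47, None, None, None, None, None, 48]
Postorder traversal: [11, 4, 23, 48, 47, 26, 16]


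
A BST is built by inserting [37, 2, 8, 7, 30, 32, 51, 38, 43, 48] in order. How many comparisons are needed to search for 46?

Search path for 46: 37 -> 51 -> 38 -> 43 -> 48
Found: False
Comparisons: 5


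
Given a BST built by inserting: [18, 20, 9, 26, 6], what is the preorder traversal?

Tree insertion order: [18, 20, 9, 26, 6]
Tree (level-order array): [18, 9, 20, 6, None, None, 26]
Preorder traversal: [18, 9, 6, 20, 26]


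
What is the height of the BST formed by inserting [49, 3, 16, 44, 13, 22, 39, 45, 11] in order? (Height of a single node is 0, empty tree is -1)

Insertion order: [49, 3, 16, 44, 13, 22, 39, 45, 11]
Tree (level-order array): [49, 3, None, None, 16, 13, 44, 11, None, 22, 45, None, None, None, 39]
Compute height bottom-up (empty subtree = -1):
  height(11) = 1 + max(-1, -1) = 0
  height(13) = 1 + max(0, -1) = 1
  height(39) = 1 + max(-1, -1) = 0
  height(22) = 1 + max(-1, 0) = 1
  height(45) = 1 + max(-1, -1) = 0
  height(44) = 1 + max(1, 0) = 2
  height(16) = 1 + max(1, 2) = 3
  height(3) = 1 + max(-1, 3) = 4
  height(49) = 1 + max(4, -1) = 5
Height = 5


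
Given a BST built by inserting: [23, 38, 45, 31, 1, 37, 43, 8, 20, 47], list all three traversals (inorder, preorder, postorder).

Tree insertion order: [23, 38, 45, 31, 1, 37, 43, 8, 20, 47]
Tree (level-order array): [23, 1, 38, None, 8, 31, 45, None, 20, None, 37, 43, 47]
Inorder (L, root, R): [1, 8, 20, 23, 31, 37, 38, 43, 45, 47]
Preorder (root, L, R): [23, 1, 8, 20, 38, 31, 37, 45, 43, 47]
Postorder (L, R, root): [20, 8, 1, 37, 31, 43, 47, 45, 38, 23]


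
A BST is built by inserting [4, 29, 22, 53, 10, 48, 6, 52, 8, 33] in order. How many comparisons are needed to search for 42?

Search path for 42: 4 -> 29 -> 53 -> 48 -> 33
Found: False
Comparisons: 5


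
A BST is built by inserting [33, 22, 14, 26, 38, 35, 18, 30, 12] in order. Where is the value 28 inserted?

Starting tree (level order): [33, 22, 38, 14, 26, 35, None, 12, 18, None, 30]
Insertion path: 33 -> 22 -> 26 -> 30
Result: insert 28 as left child of 30
Final tree (level order): [33, 22, 38, 14, 26, 35, None, 12, 18, None, 30, None, None, None, None, None, None, 28]


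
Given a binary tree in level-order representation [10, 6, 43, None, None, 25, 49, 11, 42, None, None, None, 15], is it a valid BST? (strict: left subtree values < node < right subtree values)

Level-order array: [10, 6, 43, None, None, 25, 49, 11, 42, None, None, None, 15]
Validate using subtree bounds (lo, hi): at each node, require lo < value < hi,
then recurse left with hi=value and right with lo=value.
Preorder trace (stopping at first violation):
  at node 10 with bounds (-inf, +inf): OK
  at node 6 with bounds (-inf, 10): OK
  at node 43 with bounds (10, +inf): OK
  at node 25 with bounds (10, 43): OK
  at node 11 with bounds (10, 25): OK
  at node 15 with bounds (11, 25): OK
  at node 42 with bounds (25, 43): OK
  at node 49 with bounds (43, +inf): OK
No violation found at any node.
Result: Valid BST
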